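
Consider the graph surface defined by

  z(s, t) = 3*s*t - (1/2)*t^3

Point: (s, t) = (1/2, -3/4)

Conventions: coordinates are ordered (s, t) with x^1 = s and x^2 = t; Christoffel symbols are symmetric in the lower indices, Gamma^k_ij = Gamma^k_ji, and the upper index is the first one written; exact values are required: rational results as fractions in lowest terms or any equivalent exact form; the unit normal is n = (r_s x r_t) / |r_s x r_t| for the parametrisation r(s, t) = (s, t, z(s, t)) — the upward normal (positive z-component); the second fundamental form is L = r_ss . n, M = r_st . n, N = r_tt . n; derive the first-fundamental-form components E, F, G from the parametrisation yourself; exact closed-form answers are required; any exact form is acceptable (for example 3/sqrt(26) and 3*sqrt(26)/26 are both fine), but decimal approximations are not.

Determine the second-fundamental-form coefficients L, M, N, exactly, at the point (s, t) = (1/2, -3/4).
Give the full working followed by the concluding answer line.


z_s = -9/4, z_t = 21/32, z_ss = 0, z_st = 3, z_tt = 9/4
E = 97/16, F = -189/128, G = 1465/1024; answer radicand W^2 = 6649/1024
unnormalised second-form numerators: l = 0, m = 3, n = 9/4; L = l/sqrt(6649/1024), and similarly M = m/sqrt(W^2), N = n/sqrt(W^2)

Answer: L = 0, M = 96*sqrt(6649)/6649, N = 72*sqrt(6649)/6649


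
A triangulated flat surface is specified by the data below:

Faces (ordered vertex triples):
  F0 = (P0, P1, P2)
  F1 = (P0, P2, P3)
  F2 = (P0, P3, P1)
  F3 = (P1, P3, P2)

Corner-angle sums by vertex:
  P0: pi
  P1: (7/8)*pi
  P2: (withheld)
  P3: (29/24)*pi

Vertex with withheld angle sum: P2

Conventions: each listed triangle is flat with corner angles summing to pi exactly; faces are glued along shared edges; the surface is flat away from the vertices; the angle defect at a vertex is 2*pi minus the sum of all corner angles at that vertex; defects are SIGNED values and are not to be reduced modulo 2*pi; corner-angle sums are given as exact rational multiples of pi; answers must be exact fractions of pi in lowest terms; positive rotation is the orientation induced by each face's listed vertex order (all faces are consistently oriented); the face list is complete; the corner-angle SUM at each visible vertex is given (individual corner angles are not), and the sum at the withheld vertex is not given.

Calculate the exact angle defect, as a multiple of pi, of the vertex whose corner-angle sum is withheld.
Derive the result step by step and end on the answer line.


V = 4, E = 6, F = 4; chi = V - E + F = 2
Gauss-Bonnet: total defect = 2*pi*chi = 4*pi; visible defects sum to (35/12)*pi

Answer: defect(P2) = (13/12)*pi


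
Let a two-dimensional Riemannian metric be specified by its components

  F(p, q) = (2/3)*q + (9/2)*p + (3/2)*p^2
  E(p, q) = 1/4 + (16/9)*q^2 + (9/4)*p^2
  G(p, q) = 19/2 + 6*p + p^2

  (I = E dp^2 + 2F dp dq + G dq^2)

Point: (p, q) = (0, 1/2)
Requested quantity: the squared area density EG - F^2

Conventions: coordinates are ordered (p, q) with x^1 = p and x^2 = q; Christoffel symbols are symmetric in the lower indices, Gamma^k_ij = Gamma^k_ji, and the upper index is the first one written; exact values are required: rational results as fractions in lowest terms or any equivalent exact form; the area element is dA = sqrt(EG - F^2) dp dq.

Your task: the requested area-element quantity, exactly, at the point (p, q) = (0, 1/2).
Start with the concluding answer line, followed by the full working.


Answer: EG - F^2 = 467/72

E = 25/36, F = 1/3, G = 19/2; EG - F^2 = 467/72


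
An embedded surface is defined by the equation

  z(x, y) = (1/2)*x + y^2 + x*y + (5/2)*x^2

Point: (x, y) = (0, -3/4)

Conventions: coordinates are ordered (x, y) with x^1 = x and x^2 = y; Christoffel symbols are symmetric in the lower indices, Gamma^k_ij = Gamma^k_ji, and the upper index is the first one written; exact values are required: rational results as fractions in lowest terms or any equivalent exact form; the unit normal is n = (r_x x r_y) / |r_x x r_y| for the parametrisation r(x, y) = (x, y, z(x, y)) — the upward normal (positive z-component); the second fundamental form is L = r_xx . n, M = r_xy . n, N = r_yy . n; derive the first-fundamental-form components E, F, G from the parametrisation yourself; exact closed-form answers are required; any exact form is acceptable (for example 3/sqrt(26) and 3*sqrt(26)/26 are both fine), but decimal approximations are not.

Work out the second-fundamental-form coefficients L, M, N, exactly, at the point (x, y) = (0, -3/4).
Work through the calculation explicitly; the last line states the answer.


z_x = -1/4, z_y = -3/2, z_xx = 5, z_xy = 1, z_yy = 2
E = 17/16, F = 3/8, G = 13/4; answer radicand W^2 = 53/16
unnormalised second-form numerators: l = 5, m = 1, n = 2; L = l/sqrt(53/16), and similarly M = m/sqrt(W^2), N = n/sqrt(W^2)

Answer: L = 20*sqrt(53)/53, M = 4*sqrt(53)/53, N = 8*sqrt(53)/53


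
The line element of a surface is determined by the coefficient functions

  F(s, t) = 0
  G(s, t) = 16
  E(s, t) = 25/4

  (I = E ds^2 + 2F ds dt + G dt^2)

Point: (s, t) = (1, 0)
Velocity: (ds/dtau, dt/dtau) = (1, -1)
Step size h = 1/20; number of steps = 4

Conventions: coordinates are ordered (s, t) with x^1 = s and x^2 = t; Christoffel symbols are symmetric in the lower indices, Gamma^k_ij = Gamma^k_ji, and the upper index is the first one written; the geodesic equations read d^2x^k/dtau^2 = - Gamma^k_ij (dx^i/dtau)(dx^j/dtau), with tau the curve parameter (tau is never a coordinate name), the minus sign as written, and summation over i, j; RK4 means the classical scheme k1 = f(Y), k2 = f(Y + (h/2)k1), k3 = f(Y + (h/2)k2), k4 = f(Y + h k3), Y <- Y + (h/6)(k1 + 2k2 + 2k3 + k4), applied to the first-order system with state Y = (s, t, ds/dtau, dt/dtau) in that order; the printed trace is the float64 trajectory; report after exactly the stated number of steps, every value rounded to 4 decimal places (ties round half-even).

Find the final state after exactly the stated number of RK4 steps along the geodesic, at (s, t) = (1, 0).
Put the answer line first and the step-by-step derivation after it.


Answer: s = 1.2000, t = -0.2000, ds/dtau = 1.0000, dt/dtau = -1.0000

f(Y) = (ds/dtau, dt/dtau, -Gamma^s_ij Y'^i Y'^j, -Gamma^t_ij Y'^i Y'^j) with the Gammas evaluated at the stage position; h = 0.050000; intermediate values shown to 6 dp
step 0: s = 1.0000, t = 0.0000, ds/dtau = 1.0000, dt/dtau = -1.0000
step 1:
  k1: at (s, t) = (1.000000, 0.000000), (ds/dtau, dt/dtau) = (1.000000, -1.000000); Gamma_sss = 0.000000, Gamma_sst = 0.000000, Gamma_stt = 0.000000, Gamma_tss = 0.000000, Gamma_tst = 0.000000, Gamma_ttt = 0.000000; k1 = (1.000000, -1.000000, 0.000000, 0.000000)
  k2: at (s, t) = (1.025000, -0.025000), (ds/dtau, dt/dtau) = (1.000000, -1.000000); Gamma_sss = 0.000000, Gamma_sst = 0.000000, Gamma_stt = 0.000000, Gamma_tss = 0.000000, Gamma_tst = 0.000000, Gamma_ttt = 0.000000; k2 = (1.000000, -1.000000, 0.000000, 0.000000)
  k3: at (s, t) = (1.025000, -0.025000), (ds/dtau, dt/dtau) = (1.000000, -1.000000); Gamma_sss = 0.000000, Gamma_sst = 0.000000, Gamma_stt = 0.000000, Gamma_tss = 0.000000, Gamma_tst = 0.000000, Gamma_ttt = 0.000000; k3 = (1.000000, -1.000000, 0.000000, 0.000000)
  k4: at (s, t) = (1.050000, -0.050000), (ds/dtau, dt/dtau) = (1.000000, -1.000000); Gamma_sss = 0.000000, Gamma_sst = 0.000000, Gamma_stt = 0.000000, Gamma_tss = 0.000000, Gamma_tst = 0.000000, Gamma_ttt = 0.000000; k4 = (1.000000, -1.000000, 0.000000, 0.000000)
  Y <- Y + (h/6)(k1 + 2k2 + 2k3 + k4): s = 1.0500, t = -0.0500, ds/dtau = 1.0000, dt/dtau = -1.0000
step 2:
  k1: at (s, t) = (1.050000, -0.050000), (ds/dtau, dt/dtau) = (1.000000, -1.000000); Gamma_sss = 0.000000, Gamma_sst = 0.000000, Gamma_stt = 0.000000, Gamma_tss = 0.000000, Gamma_tst = 0.000000, Gamma_ttt = 0.000000; k1 = (1.000000, -1.000000, 0.000000, 0.000000)
  k2: at (s, t) = (1.075000, -0.075000), (ds/dtau, dt/dtau) = (1.000000, -1.000000); Gamma_sss = 0.000000, Gamma_sst = 0.000000, Gamma_stt = 0.000000, Gamma_tss = 0.000000, Gamma_tst = 0.000000, Gamma_ttt = 0.000000; k2 = (1.000000, -1.000000, 0.000000, 0.000000)
  k3: at (s, t) = (1.075000, -0.075000), (ds/dtau, dt/dtau) = (1.000000, -1.000000); Gamma_sss = 0.000000, Gamma_sst = 0.000000, Gamma_stt = 0.000000, Gamma_tss = 0.000000, Gamma_tst = 0.000000, Gamma_ttt = 0.000000; k3 = (1.000000, -1.000000, 0.000000, 0.000000)
  k4: at (s, t) = (1.100000, -0.100000), (ds/dtau, dt/dtau) = (1.000000, -1.000000); Gamma_sss = 0.000000, Gamma_sst = 0.000000, Gamma_stt = 0.000000, Gamma_tss = 0.000000, Gamma_tst = 0.000000, Gamma_ttt = 0.000000; k4 = (1.000000, -1.000000, 0.000000, 0.000000)
  Y <- Y + (h/6)(k1 + 2k2 + 2k3 + k4): s = 1.1000, t = -0.1000, ds/dtau = 1.0000, dt/dtau = -1.0000
step 3:
  k1: at (s, t) = (1.100000, -0.100000), (ds/dtau, dt/dtau) = (1.000000, -1.000000); Gamma_sss = 0.000000, Gamma_sst = 0.000000, Gamma_stt = 0.000000, Gamma_tss = 0.000000, Gamma_tst = 0.000000, Gamma_ttt = 0.000000; k1 = (1.000000, -1.000000, 0.000000, 0.000000)
  k2: at (s, t) = (1.125000, -0.125000), (ds/dtau, dt/dtau) = (1.000000, -1.000000); Gamma_sss = 0.000000, Gamma_sst = 0.000000, Gamma_stt = 0.000000, Gamma_tss = 0.000000, Gamma_tst = 0.000000, Gamma_ttt = 0.000000; k2 = (1.000000, -1.000000, 0.000000, 0.000000)
  k3: at (s, t) = (1.125000, -0.125000), (ds/dtau, dt/dtau) = (1.000000, -1.000000); Gamma_sss = 0.000000, Gamma_sst = 0.000000, Gamma_stt = 0.000000, Gamma_tss = 0.000000, Gamma_tst = 0.000000, Gamma_ttt = 0.000000; k3 = (1.000000, -1.000000, 0.000000, 0.000000)
  k4: at (s, t) = (1.150000, -0.150000), (ds/dtau, dt/dtau) = (1.000000, -1.000000); Gamma_sss = 0.000000, Gamma_sst = 0.000000, Gamma_stt = 0.000000, Gamma_tss = 0.000000, Gamma_tst = 0.000000, Gamma_ttt = 0.000000; k4 = (1.000000, -1.000000, 0.000000, 0.000000)
  Y <- Y + (h/6)(k1 + 2k2 + 2k3 + k4): s = 1.1500, t = -0.1500, ds/dtau = 1.0000, dt/dtau = -1.0000
step 4:
  k1: at (s, t) = (1.150000, -0.150000), (ds/dtau, dt/dtau) = (1.000000, -1.000000); Gamma_sss = 0.000000, Gamma_sst = 0.000000, Gamma_stt = 0.000000, Gamma_tss = 0.000000, Gamma_tst = 0.000000, Gamma_ttt = 0.000000; k1 = (1.000000, -1.000000, 0.000000, 0.000000)
  k2: at (s, t) = (1.175000, -0.175000), (ds/dtau, dt/dtau) = (1.000000, -1.000000); Gamma_sss = 0.000000, Gamma_sst = 0.000000, Gamma_stt = 0.000000, Gamma_tss = 0.000000, Gamma_tst = 0.000000, Gamma_ttt = 0.000000; k2 = (1.000000, -1.000000, 0.000000, 0.000000)
  k3: at (s, t) = (1.175000, -0.175000), (ds/dtau, dt/dtau) = (1.000000, -1.000000); Gamma_sss = 0.000000, Gamma_sst = 0.000000, Gamma_stt = 0.000000, Gamma_tss = 0.000000, Gamma_tst = 0.000000, Gamma_ttt = 0.000000; k3 = (1.000000, -1.000000, 0.000000, 0.000000)
  k4: at (s, t) = (1.200000, -0.200000), (ds/dtau, dt/dtau) = (1.000000, -1.000000); Gamma_sss = 0.000000, Gamma_sst = 0.000000, Gamma_stt = 0.000000, Gamma_tss = 0.000000, Gamma_tst = 0.000000, Gamma_ttt = 0.000000; k4 = (1.000000, -1.000000, 0.000000, 0.000000)
  Y <- Y + (h/6)(k1 + 2k2 + 2k3 + k4): s = 1.2000, t = -0.2000, ds/dtau = 1.0000, dt/dtau = -1.0000


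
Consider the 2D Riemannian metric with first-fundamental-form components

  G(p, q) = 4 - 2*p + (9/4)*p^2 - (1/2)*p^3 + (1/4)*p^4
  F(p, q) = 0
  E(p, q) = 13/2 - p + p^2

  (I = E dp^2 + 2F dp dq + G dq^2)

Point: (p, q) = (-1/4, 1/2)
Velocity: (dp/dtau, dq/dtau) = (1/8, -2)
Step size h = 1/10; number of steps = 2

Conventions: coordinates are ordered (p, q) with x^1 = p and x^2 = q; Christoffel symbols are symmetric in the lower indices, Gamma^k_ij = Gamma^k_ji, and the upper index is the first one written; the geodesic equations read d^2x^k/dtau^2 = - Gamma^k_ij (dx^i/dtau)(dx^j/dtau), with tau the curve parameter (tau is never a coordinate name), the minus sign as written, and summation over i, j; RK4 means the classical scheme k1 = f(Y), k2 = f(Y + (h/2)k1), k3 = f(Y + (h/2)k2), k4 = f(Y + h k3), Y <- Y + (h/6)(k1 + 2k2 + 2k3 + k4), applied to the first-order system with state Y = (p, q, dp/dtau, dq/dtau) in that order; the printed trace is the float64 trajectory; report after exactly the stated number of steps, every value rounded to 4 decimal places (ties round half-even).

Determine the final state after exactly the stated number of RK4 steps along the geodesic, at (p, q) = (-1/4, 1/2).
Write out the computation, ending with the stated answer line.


f(Y) = (dp/dtau, dq/dtau, -Gamma^p_ij Y'^i Y'^j, -Gamma^q_ij Y'^i Y'^j) with the Gammas evaluated at the stage position; h = 0.100000; intermediate values shown to 6 dp
step 0: p = -0.2500, q = 0.5000, dp/dtau = 0.1250, dq/dtau = -2.0000
step 1:
  k1: at (p, q) = (-0.250000, 0.500000), (dp/dtau, dq/dtau) = (0.125000, -2.000000); Gamma_ppp = -0.110092, Gamma_ppq = 0.000000, Gamma_pqq = 0.237385, Gamma_qpp = 0.000000, Gamma_qpq = -0.347826, Gamma_qqq = 0.000000; k1 = (0.125000, -2.000000, -0.947821, -0.173913)
  k2: at (p, q) = (-0.243750, 0.400000), (dp/dtau, dq/dtau) = (0.077609, -2.008696); Gamma_ppp = -0.109324, Gamma_ppq = 0.000000, Gamma_pqq = 0.235220, Gamma_qpp = 0.000000, Gamma_qpq = -0.345676, Gamma_qqq = 0.000000; k2 = (0.077609, -2.008696, -0.948420, -0.107777)
  k3: at (p, q) = (-0.246120, 0.399565), (dp/dtau, dq/dtau) = (0.077579, -2.005389); Gamma_ppp = -0.109616, Gamma_ppq = 0.000000, Gamma_pqq = 0.236040, Gamma_qpp = 0.000000, Gamma_qpq = -0.346493, Gamma_qqq = 0.000000; k3 = (0.077579, -2.005389, -0.948596, -0.107812)
  k4: at (p, q) = (-0.242242, 0.299461), (dp/dtau, dq/dtau) = (0.030140, -2.010781); Gamma_ppp = -0.109138, Gamma_ppq = 0.000000, Gamma_pqq = 0.234698, Gamma_qpp = 0.000000, Gamma_qpq = -0.345155, Gamma_qqq = 0.000000; k4 = (0.030140, -2.010781, -0.948841, -0.041837)
  Y <- Y + (h/6)(k1 + 2k2 + 2k3 + k4): p = -0.2422, q = 0.2994, dp/dtau = 0.0302, dq/dtau = -2.0108
step 2:
  k1: at (p, q) = (-0.242241, 0.299351), (dp/dtau, dq/dtau) = (0.030155, -2.010782); Gamma_ppp = -0.109138, Gamma_ppq = 0.000000, Gamma_pqq = 0.234698, Gamma_qpp = 0.000000, Gamma_qpq = -0.345155, Gamma_qqq = 0.000000; k1 = (0.030155, -2.010782, -0.948841, -0.041857)
  k2: at (p, q) = (-0.240734, 0.198812), (dp/dtau, dq/dtau) = (-0.017287, -2.012875); Gamma_ppp = -0.108952, Gamma_ppq = 0.000000, Gamma_pqq = 0.234176, Gamma_qpp = 0.000000, Gamma_qpq = -0.344633, Gamma_qqq = 0.000000; k2 = (-0.017287, -2.012875, -0.948771, 0.023984)
  k3: at (p, q) = (-0.243106, 0.198707), (dp/dtau, dq/dtau) = (-0.017283, -2.009583); Gamma_ppp = -0.109245, Gamma_ppq = 0.000000, Gamma_pqq = 0.234997, Gamma_qpp = 0.000000, Gamma_qpq = -0.345453, Gamma_qqq = 0.000000; k3 = (-0.017283, -2.009583, -0.948984, 0.023997)
  k4: at (p, q) = (-0.243970, 0.098393), (dp/dtau, dq/dtau) = (-0.064743, -2.008382); Gamma_ppp = -0.109351, Gamma_ppq = 0.000000, Gamma_pqq = 0.235296, Gamma_qpp = 0.000000, Gamma_qpq = -0.345752, Gamma_qqq = 0.000000; k4 = (-0.064743, -2.008382, -0.948631, 0.089916)
  Y <- Y + (h/6)(k1 + 2k2 + 2k3 + k4): p = -0.2440, q = 0.0983, dp/dtau = -0.0647, dq/dtau = -2.0084

Answer: p = -0.2440, q = 0.0983, dp/dtau = -0.0647, dq/dtau = -2.0084


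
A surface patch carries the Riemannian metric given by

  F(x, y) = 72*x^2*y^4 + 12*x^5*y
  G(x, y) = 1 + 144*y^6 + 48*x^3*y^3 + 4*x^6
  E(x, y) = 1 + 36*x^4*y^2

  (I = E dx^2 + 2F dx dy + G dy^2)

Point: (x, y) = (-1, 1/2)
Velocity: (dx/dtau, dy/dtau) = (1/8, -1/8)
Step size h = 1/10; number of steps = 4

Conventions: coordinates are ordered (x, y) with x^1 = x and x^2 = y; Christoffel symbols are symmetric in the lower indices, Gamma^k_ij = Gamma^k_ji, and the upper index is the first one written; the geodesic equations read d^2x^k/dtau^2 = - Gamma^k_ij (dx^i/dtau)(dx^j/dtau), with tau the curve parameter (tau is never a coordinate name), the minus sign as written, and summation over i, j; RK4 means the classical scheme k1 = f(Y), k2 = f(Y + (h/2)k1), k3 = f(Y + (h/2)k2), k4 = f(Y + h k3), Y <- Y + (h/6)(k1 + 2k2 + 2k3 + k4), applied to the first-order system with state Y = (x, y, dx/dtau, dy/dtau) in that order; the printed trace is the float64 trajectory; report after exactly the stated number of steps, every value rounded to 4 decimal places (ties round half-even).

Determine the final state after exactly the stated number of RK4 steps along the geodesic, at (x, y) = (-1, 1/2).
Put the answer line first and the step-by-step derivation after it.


Answer: x = -0.9462, y = 0.4492, dx/dtau = 0.1456, dy/dtau = -0.1294

f(Y) = (dx/dtau, dy/dtau, -Gamma^x_ij Y'^i Y'^j, -Gamma^y_ij Y'^i Y'^j) with the Gammas evaluated at the stage position; h = 0.100000; intermediate values shown to 6 dp
step 0: x = -1.0000, y = 0.5000, dx/dtau = 0.1250, dy/dtau = -0.1250
step 1:
  k1: at (x, y) = (-1.000000, 0.500000), (dx/dtau, dy/dtau) = (0.125000, -0.125000); Gamma_xxx = -1.756098, Gamma_xxy = 1.756098, Gamma_xyy = 2.634146, Gamma_yxx = 0.292683, Gamma_yxy = -0.292683, Gamma_yyy = -0.439024; k1 = (0.125000, -0.125000, 0.041159, -0.006860)
  k2: at (x, y) = (-0.993750, 0.493750), (dx/dtau, dy/dtau) = (0.127058, -0.125343); Gamma_xxx = -1.752782, Gamma_xxy = 1.763876, Gamma_xyy = 2.612637, Gamma_yxx = 0.310515, Gamma_yxy = -0.312480, Gamma_yyy = -0.462843; k2 = (0.127058, -0.125343, 0.043432, -0.007694)
  k3: at (x, y) = (-0.993647, 0.493733), (dx/dtau, dy/dtau) = (0.127172, -0.125385); Gamma_xxx = -1.752939, Gamma_xxy = 1.763912, Gamma_xyy = 2.613051, Gamma_yxx = 0.310343, Gamma_yxy = -0.312286, Gamma_yyy = -0.462618; k3 = (0.127172, -0.125385, 0.043521, -0.007705)
  k4: at (x, y) = (-0.987283, 0.487462), (dx/dtau, dy/dtau) = (0.129352, -0.125771); Gamma_xxx = -1.749031, Gamma_xxy = 1.771205, Gamma_xyy = 2.590702, Gamma_yxx = 0.328047, Gamma_yxy = -0.332206, Gamma_yyy = -0.485910; k4 = (0.129352, -0.125771, 0.045915, -0.008612)
  Y <- Y + (h/6)(k1 + 2k2 + 2k3 + k4): x = -0.9873, y = 0.4875, dx/dtau = 0.1293, dy/dtau = -0.1258
step 2:
  k1: at (x, y) = (-0.987286, 0.487463), (dx/dtau, dy/dtau) = (0.129350, -0.125771); Gamma_xxx = -1.749028, Gamma_xxy = 1.771203, Gamma_xyy = 2.590695, Gamma_yxx = 0.328049, Gamma_yxy = -0.332208, Gamma_yyy = -0.485912; k1 = (0.129350, -0.125771, 0.045912, -0.008611)
  k2: at (x, y) = (-0.980819, 0.481174), (dx/dtau, dy/dtau) = (0.131645, -0.126202); Gamma_xxx = -1.744487, Gamma_xxy = 1.777969, Gamma_xyy = 2.567453, Gamma_yxx = 0.345611, Gamma_yxy = -0.352244, Gamma_yyy = -0.508654; k2 = (0.131645, -0.126202, 0.048419, -0.009593)
  k3: at (x, y) = (-0.980704, 0.481153), (dx/dtau, dy/dtau) = (0.131771, -0.126251); Gamma_xxx = -1.744653, Gamma_xxy = 1.778010, Gamma_xyy = 2.567884, Gamma_yxx = 0.345437, Gamma_yxy = -0.352041, Gamma_yyy = -0.508434; k3 = (0.131771, -0.126251, 0.048522, -0.009607)
  k4: at (x, y) = (-0.974109, 0.474838), (dx/dtau, dy/dtau) = (0.134202, -0.126732); Gamma_xxx = -1.739467, Gamma_xxy = 1.784221, Gamma_xyy = 2.543753, Gamma_yxx = 0.362831, Gamma_yxy = -0.372166, Gamma_yyy = -0.530596; k4 = (0.134202, -0.126732, 0.051164, -0.010672)
  Y <- Y + (h/6)(k1 + 2k2 + 2k3 + k4): x = -0.9741, y = 0.4748, dx/dtau = 0.1342, dy/dtau = -0.1267
step 3:
  k1: at (x, y) = (-0.974113, 0.474839), (dx/dtau, dy/dtau) = (0.134199, -0.126733); Gamma_xxx = -1.739464, Gamma_xxy = 1.784219, Gamma_xyy = 2.543747, Gamma_yxx = 0.362833, Gamma_yxy = -0.372168, Gamma_yyy = -0.530597; k1 = (0.134199, -0.126733, 0.051161, -0.010672)
  k2: at (x, y) = (-0.967403, 0.468503), (dx/dtau, dy/dtau) = (0.136757, -0.127266); Gamma_xxx = -1.733587, Gamma_xxy = 1.789827, Gamma_xyy = 2.518671, Gamma_yxx = 0.380042, Gamma_yxy = -0.392371, Gamma_yyy = -0.552150; k2 = (0.136757, -0.127266, 0.053931, -0.011823)
  k3: at (x, y) = (-0.967276, 0.468476), (dx/dtau, dy/dtau) = (0.136895, -0.127324); Gamma_xxx = -1.733759, Gamma_xxy = 1.789870, Gamma_xyy = 2.519111, Gamma_yxx = 0.379867, Gamma_yxy = -0.392161, Gamma_yyy = -0.551938; k3 = (0.136895, -0.127324, 0.054048, -0.011842)
  k4: at (x, y) = (-0.960424, 0.462107), (dx/dtau, dy/dtau) = (0.139604, -0.127917); Gamma_xxx = -1.727168, Gamma_xxy = 1.794837, Gamma_xyy = 2.493076, Gamma_yxx = 0.396864, Gamma_yxy = -0.412412, Gamma_yyy = -0.572852; k4 = (0.139604, -0.127917, 0.056971, -0.013091)
  Y <- Y + (h/6)(k1 + 2k2 + 2k3 + k4): x = -0.9604, y = 0.4621, dx/dtau = 0.1396, dy/dtau = -0.1279
step 4:
  k1: at (x, y) = (-0.960428, 0.462109), (dx/dtau, dy/dtau) = (0.139600, -0.127917); Gamma_xxx = -1.727166, Gamma_xxy = 1.794835, Gamma_xyy = 2.493071, Gamma_yxx = 0.396865, Gamma_yxy = -0.412413, Gamma_yyy = -0.572853; k1 = (0.139600, -0.127917, 0.056968, -0.013090)
  k2: at (x, y) = (-0.953448, 0.455713), (dx/dtau, dy/dtau) = (0.142449, -0.128572); Gamma_xxx = -1.719810, Gamma_xxy = 1.799103, Gamma_xyy = 2.466017, Gamma_yxx = 0.413625, Gamma_yxy = -0.432696, Gamma_yyy = -0.593093; k2 = (0.142449, -0.128572, 0.060034, -0.014438)
  k3: at (x, y) = (-0.953306, 0.455680), (dx/dtau, dy/dtau) = (0.142602, -0.128639); Gamma_xxx = -1.719982, Gamma_xxy = 1.799144, Gamma_xyy = 2.466455, Gamma_yxx = 0.413452, Gamma_yxy = -0.432481, Gamma_yyy = -0.592890; k3 = (0.142602, -0.128639, 0.060169, -0.014464)
  k4: at (x, y) = (-0.946168, 0.449245), (dx/dtau, dy/dtau) = (0.145617, -0.129364); Gamma_xxx = -1.711823, Gamma_xxy = 1.802660, Gamma_xyy = 2.438344, Gamma_yxx = 0.429948, Gamma_yxy = -0.452764, Gamma_yyy = -0.612425; k4 = (0.145617, -0.129364, 0.063408, -0.015926)
  Y <- Y + (h/6)(k1 + 2k2 + 2k3 + k4): x = -0.9462, y = 0.4492, dx/dtau = 0.1456, dy/dtau = -0.1294


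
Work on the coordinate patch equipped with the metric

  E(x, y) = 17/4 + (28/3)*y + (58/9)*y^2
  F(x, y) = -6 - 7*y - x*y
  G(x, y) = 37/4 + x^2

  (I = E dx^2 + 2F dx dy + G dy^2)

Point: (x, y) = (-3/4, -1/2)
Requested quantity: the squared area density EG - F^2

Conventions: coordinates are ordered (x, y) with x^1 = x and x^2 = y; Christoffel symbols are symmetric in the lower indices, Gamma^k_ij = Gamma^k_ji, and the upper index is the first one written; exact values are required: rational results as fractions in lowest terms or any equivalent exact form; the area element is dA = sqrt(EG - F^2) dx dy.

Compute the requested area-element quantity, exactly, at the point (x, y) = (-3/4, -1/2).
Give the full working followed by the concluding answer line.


E = 43/36, F = -23/8, G = 157/16; EG - F^2 = 995/288

Answer: EG - F^2 = 995/288


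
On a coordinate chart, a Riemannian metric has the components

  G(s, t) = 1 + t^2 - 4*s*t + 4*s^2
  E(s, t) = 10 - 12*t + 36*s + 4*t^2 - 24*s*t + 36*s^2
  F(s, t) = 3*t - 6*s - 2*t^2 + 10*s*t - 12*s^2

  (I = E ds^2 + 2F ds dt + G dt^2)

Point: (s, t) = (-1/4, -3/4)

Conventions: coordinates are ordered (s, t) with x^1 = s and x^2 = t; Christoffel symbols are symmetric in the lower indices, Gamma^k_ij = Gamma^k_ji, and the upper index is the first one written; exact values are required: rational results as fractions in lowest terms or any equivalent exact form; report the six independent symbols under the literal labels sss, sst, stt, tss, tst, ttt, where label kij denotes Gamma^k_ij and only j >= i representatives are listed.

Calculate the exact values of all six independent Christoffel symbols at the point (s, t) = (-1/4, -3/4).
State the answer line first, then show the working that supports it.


Answer: Gamma_sss = 288/161, Gamma_sst = -96/161, Gamma_stt = 48/161, Gamma_tss = -24/161, Gamma_tst = 8/161, Gamma_ttt = -4/161

E = 10, F = -3/4, G = 17/16 at the point
E_s = 36, E_t = -12, F_s = -15/2, F_t = 7/2, G_s = 1, G_t = -1/2
EG - F^2 = 161/16;  g^inv = (16/161) * [[17/16, 3/4], [3/4, 10]]
first-kind symbols [ij,l] = (1/2)(d_i g_jl + d_j g_il - d_l g_ij): [ss,s] = E_s/2 = 18, [ss,t] = F_s - E_t/2 = -3/2, [st,s] = E_t/2 = -6, [st,t] = G_s/2 = 1/2, [tt,s] = F_t - G_s/2 = 3, [tt,t] = G_t/2 = -1/4
Gamma^s_ij = (G*[ij,s] - F*[ij,t])/(EG - F^2), Gamma^t_ij = (E*[ij,t] - F*[ij,s])/(EG - F^2)


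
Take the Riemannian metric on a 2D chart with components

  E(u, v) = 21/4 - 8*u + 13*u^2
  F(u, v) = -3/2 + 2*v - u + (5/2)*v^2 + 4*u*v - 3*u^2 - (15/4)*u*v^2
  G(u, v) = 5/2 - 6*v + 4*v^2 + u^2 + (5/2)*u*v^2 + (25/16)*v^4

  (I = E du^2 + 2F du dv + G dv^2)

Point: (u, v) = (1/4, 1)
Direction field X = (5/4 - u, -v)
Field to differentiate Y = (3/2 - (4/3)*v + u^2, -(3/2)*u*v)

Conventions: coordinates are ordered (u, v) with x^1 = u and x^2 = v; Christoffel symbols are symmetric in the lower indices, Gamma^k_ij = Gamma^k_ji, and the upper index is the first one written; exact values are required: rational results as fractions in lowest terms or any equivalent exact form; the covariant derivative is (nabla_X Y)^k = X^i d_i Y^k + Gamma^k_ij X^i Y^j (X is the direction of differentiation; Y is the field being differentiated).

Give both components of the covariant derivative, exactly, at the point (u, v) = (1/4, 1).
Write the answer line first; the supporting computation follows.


Answer: (nabla_X Y)^u = 17207/6576, (nabla_X Y)^v = -7637/4384

E = 65/16, F = 21/8, G = 11/4 at the point
E_u = -3/2, E_v = 0, F_u = -9/4, F_v = 49/8, G_u = 3, G_v = 19/2
EG - F^2 = 137/32;  g^inv = (32/137) * [[11/4, -21/8], [-21/8, 65/16]]
first-kind symbols [ij,l] = (1/2)(d_i g_jl + d_j g_il - d_l g_ij): [uu,u] = E_u/2 = -3/4, [uu,v] = F_u - E_v/2 = -9/4, [uv,u] = E_v/2 = 0, [uv,v] = G_u/2 = 3/2, [vv,u] = F_v - G_u/2 = 37/8, [vv,v] = G_v/2 = 19/4
Gamma^u_ij = (G*[ij,u] - F*[ij,v])/(EG - F^2), Gamma^v_ij = (E*[ij,v] - F*[ij,u])/(EG - F^2)
Gamma_uuu = 123/137, Gamma_uuv = -126/137, Gamma_uvv = 8/137, Gamma_vuu = -459/274, Gamma_vuv = 195/137, Gamma_vvv = 229/137
X = (1, -1), Y = (11/48, -3/8) at the point


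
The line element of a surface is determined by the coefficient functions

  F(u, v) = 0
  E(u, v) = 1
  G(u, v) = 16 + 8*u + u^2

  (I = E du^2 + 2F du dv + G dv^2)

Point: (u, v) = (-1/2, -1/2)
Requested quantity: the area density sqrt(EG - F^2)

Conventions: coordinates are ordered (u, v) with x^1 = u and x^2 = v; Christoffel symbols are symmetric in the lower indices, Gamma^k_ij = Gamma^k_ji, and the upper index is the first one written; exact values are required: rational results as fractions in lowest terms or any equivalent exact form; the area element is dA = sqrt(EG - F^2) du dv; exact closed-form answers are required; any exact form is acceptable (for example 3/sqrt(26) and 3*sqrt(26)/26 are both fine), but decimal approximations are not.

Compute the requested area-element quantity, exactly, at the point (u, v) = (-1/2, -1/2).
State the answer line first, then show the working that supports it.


Answer: sqrt(EG - F^2) = 7/2

E = 1, F = 0, G = 49/4; EG - F^2 = 49/4


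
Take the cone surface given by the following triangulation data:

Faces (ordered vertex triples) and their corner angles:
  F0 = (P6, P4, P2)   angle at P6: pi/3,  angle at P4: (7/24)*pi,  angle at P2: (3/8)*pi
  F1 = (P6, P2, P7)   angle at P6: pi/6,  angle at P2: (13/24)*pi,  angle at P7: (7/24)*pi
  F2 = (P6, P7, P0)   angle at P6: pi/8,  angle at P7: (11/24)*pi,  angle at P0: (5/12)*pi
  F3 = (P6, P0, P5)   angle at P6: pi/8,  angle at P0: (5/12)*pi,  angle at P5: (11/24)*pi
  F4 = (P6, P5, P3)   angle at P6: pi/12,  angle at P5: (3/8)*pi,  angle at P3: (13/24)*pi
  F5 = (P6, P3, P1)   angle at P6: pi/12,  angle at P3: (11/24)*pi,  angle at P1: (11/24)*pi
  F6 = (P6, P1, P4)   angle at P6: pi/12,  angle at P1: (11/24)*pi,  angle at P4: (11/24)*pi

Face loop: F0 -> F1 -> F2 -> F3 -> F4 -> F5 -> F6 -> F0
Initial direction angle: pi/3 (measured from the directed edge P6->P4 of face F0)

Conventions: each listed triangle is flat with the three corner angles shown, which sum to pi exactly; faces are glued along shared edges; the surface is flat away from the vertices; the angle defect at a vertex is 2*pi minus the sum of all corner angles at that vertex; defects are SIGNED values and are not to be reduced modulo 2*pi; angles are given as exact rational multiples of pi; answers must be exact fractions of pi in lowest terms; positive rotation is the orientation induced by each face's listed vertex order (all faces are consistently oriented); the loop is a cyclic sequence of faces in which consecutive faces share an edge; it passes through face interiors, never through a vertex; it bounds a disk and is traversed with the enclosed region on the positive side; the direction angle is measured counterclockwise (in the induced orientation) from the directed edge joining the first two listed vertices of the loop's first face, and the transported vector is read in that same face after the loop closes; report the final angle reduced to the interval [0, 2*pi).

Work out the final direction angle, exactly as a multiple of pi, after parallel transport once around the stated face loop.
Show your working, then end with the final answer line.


enclosed vertex P6: corner angles sum to pi, defect = 2*pi - pi = pi
holonomy = initial angle + sum of enclosed defects (mod 2*pi), positive in the induced orientation
final angle = pi/3 + pi = (4/3)*pi (mod 2*pi)

Answer: final direction angle = (4/3)*pi


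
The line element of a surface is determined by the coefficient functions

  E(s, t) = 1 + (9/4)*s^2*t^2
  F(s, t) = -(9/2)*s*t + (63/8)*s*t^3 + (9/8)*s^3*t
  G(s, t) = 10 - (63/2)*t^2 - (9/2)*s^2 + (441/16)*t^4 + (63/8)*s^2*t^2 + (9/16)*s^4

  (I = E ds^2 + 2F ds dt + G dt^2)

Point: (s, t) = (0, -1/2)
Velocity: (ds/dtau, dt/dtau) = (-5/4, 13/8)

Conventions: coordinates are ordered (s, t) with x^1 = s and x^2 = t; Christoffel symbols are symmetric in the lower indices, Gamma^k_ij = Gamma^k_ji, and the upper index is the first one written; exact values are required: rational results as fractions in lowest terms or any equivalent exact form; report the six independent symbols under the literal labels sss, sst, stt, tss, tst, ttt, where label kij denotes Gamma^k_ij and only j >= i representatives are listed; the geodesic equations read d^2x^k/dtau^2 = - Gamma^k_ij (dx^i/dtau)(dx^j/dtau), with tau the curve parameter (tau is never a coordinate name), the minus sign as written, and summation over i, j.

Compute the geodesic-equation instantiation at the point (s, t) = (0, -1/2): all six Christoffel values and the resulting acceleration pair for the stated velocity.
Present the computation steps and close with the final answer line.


E = 1, F = 0, G = 985/256 at the point
E_s = 0, E_t = 0, F_s = 81/64, F_t = 0, G_s = 0, G_t = 567/32
EG - F^2 = 985/256;  g^inv = (256/985) * [[985/256, 0], [0, 1]]
first-kind symbols [ij,l] = (1/2)(d_i g_jl + d_j g_il - d_l g_ij): [ss,s] = E_s/2 = 0, [ss,t] = F_s - E_t/2 = 81/64, [st,s] = E_t/2 = 0, [st,t] = G_s/2 = 0, [tt,s] = F_t - G_s/2 = 0, [tt,t] = G_t/2 = 567/64
Gamma^s_ij = (G*[ij,s] - F*[ij,t])/(EG - F^2), Gamma^t_ij = (E*[ij,t] - F*[ij,s])/(EG - F^2)
Gamma_sss = 0, Gamma_sst = 0, Gamma_stt = 0, Gamma_tss = 324/985, Gamma_tst = 0, Gamma_ttt = 2268/985
d^2s/dtau^2 = -(Gamma_sss*(-5/4)^2 + 2*Gamma_sst*(-5/4)*(13/8) + Gamma_stt*(13/8)^2) = 0
d^2t/dtau^2 = -(Gamma_tss*(-5/4)^2 + 2*Gamma_tst*(-5/4)*(13/8) + Gamma_ttt*(13/8)^2) = -103923/15760

Answer: Gamma_sss = 0, Gamma_sst = 0, Gamma_stt = 0, Gamma_tss = 324/985, Gamma_tst = 0, Gamma_ttt = 2268/985; accelerations (d^2s/dtau^2, d^2t/dtau^2) = (0, -103923/15760)


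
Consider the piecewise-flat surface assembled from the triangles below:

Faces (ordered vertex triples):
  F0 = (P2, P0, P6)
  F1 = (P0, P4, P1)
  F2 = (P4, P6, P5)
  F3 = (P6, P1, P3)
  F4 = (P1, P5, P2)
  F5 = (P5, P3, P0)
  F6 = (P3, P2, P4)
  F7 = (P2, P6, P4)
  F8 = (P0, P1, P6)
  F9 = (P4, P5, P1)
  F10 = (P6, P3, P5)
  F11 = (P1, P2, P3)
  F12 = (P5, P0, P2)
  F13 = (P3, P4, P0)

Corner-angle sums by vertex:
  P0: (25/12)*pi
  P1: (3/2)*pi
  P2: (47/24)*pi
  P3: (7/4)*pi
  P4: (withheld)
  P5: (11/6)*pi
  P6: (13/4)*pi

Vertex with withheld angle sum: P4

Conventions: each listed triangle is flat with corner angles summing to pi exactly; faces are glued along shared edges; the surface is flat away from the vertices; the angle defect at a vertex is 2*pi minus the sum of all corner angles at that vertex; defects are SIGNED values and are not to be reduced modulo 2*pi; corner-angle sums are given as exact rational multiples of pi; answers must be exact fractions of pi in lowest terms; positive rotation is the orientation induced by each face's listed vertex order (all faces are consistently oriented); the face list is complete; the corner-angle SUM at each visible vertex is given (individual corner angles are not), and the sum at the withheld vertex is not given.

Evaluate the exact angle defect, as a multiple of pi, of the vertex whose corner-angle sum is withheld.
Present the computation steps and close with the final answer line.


V = 7, E = 21, F = 14; chi = V - E + F = 0
Gauss-Bonnet: total defect = 2*pi*chi = 0; visible defects sum to (-3/8)*pi

Answer: defect(P4) = (3/8)*pi


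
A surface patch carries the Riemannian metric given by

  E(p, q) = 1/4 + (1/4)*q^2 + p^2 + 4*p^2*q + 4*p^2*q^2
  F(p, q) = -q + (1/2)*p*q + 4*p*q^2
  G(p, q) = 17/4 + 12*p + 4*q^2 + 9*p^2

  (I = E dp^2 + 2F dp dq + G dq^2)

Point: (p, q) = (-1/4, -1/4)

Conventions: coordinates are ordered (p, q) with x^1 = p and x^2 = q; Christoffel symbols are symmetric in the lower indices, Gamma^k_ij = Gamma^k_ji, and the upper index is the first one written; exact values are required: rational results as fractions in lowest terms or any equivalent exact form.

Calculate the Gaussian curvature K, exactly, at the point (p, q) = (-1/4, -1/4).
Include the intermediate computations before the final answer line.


E = 9/32, F = 7/32, G = 33/16, EG - F^2 = 545/1024 at the point
E_p = -1/8, E_q = 0, F_p = 1/8, F_q = -5/8, G_p = 15/2, G_q = -2
E_qq = 1, F_pq = -3/2, G_pp = 18
Using the Brioschi determinant formula for K from the metric derivatives:
M1 = [[-E_qq/2 + F_pq - G_pp/2, E_p/2, F_p - E_q/2], [F_q - G_p/2, E, F], [G_q/2, F, G]] = [[-11, -1/16, 1/8], [-35/8, 9/32, 7/32], [-1, 7/32, 33/16]]; det M1 = -6645/1024
M2 = [[0, E_q/2, G_p/2], [E_q/2, E, F], [G_p/2, F, G]] = [[0, 0, 15/4], [0, 9/32, 7/32], [15/4, 7/32, 33/16]]; det M2 = -2025/512
det M1 - det M2 = -2595/1024; K = -2595/1024 / (545/1024)^2 = -531456/59405

Answer: K = -531456/59405


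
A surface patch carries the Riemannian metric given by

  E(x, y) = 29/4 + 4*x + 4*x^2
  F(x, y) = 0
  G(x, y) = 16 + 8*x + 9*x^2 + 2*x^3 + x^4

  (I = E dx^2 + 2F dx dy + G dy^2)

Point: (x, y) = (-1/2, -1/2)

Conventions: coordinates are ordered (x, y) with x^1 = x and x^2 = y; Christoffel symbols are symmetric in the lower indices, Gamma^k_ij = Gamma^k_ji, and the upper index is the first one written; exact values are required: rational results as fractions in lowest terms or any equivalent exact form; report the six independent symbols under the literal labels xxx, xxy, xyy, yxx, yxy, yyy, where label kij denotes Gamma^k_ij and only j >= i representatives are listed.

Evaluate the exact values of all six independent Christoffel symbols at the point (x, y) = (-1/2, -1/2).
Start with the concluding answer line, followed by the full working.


Answer: Gamma_xxx = 0, Gamma_xxy = 0, Gamma_xyy = 0, Gamma_yxx = 0, Gamma_yxy = 0, Gamma_yyy = 0

E = 25/4, F = 0, G = 225/16 at the point
E_x = 0, E_y = 0, F_x = 0, F_y = 0, G_x = 0, G_y = 0
EG - F^2 = 5625/64;  g^inv = (64/5625) * [[225/16, 0], [0, 25/4]]
first-kind symbols [ij,l] = (1/2)(d_i g_jl + d_j g_il - d_l g_ij): [xx,x] = E_x/2 = 0, [xx,y] = F_x - E_y/2 = 0, [xy,x] = E_y/2 = 0, [xy,y] = G_x/2 = 0, [yy,x] = F_y - G_x/2 = 0, [yy,y] = G_y/2 = 0
Gamma^x_ij = (G*[ij,x] - F*[ij,y])/(EG - F^2), Gamma^y_ij = (E*[ij,y] - F*[ij,x])/(EG - F^2)


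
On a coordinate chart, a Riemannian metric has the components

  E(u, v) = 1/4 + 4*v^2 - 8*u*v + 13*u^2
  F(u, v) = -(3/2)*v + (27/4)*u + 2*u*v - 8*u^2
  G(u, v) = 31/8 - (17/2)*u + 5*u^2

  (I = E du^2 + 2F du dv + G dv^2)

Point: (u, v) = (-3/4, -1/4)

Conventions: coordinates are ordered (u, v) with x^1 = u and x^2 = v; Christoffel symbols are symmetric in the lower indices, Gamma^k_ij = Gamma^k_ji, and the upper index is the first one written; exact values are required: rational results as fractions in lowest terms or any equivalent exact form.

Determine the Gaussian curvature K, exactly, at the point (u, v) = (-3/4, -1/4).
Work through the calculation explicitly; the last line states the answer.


E = 101/16, F = -141/16, G = 209/16, EG - F^2 = 307/64 at the point
E_u = -35/2, E_v = 4, F_u = 73/4, F_v = -3, G_u = -16, G_v = 0
E_vv = 8, F_uv = 2, G_uu = 10
Using the Brioschi determinant formula for K from the metric derivatives:
M1 = [[-E_vv/2 + F_uv - G_uu/2, E_u/2, F_u - E_v/2], [F_v - G_u/2, E, F], [G_v/2, F, G]] = [[-7, -35/4, 65/4], [5, 101/16, -141/16], [0, -141/16, 209/16]]; det M1 = -11399/64
M2 = [[0, E_v/2, G_u/2], [E_v/2, E, F], [G_u/2, F, G]] = [[0, 2, -8], [2, 101/16, -141/16], [-8, -141/16, 209/16]]; det M2 = -697/4
det M1 - det M2 = -247/64; K = -247/64 / (307/64)^2 = -15808/94249

Answer: K = -15808/94249


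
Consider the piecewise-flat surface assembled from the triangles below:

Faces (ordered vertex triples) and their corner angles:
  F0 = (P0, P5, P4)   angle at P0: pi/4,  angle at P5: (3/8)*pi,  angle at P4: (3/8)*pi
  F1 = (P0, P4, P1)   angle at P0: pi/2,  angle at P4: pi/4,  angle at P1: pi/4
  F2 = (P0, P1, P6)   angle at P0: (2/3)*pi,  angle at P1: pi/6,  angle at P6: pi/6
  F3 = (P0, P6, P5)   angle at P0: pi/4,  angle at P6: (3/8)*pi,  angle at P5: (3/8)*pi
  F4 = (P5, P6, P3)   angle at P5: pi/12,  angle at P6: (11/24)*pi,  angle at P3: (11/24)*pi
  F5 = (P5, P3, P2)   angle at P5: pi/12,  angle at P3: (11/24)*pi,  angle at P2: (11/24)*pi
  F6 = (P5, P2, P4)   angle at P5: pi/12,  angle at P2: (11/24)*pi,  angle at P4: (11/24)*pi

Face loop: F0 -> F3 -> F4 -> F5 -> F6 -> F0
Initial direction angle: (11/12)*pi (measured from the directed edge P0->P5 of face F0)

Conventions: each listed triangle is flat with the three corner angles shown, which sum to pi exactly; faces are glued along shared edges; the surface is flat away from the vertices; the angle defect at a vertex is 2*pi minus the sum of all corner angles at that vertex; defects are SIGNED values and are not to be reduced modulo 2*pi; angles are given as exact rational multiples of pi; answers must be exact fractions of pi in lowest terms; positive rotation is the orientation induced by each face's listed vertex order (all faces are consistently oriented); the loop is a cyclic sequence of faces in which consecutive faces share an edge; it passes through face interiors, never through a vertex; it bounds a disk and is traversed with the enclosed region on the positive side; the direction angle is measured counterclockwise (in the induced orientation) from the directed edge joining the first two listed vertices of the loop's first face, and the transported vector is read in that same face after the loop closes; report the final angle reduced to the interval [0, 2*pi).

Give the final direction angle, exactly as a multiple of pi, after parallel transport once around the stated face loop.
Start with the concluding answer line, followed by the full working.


Answer: final direction angle = (23/12)*pi

enclosed vertex P5: corner angles sum to pi, defect = 2*pi - pi = pi
the rotation equals the total enclosed defect, so the final angle is initial + defects (mod 2*pi)
final angle = (11/12)*pi + pi = (23/12)*pi (mod 2*pi)


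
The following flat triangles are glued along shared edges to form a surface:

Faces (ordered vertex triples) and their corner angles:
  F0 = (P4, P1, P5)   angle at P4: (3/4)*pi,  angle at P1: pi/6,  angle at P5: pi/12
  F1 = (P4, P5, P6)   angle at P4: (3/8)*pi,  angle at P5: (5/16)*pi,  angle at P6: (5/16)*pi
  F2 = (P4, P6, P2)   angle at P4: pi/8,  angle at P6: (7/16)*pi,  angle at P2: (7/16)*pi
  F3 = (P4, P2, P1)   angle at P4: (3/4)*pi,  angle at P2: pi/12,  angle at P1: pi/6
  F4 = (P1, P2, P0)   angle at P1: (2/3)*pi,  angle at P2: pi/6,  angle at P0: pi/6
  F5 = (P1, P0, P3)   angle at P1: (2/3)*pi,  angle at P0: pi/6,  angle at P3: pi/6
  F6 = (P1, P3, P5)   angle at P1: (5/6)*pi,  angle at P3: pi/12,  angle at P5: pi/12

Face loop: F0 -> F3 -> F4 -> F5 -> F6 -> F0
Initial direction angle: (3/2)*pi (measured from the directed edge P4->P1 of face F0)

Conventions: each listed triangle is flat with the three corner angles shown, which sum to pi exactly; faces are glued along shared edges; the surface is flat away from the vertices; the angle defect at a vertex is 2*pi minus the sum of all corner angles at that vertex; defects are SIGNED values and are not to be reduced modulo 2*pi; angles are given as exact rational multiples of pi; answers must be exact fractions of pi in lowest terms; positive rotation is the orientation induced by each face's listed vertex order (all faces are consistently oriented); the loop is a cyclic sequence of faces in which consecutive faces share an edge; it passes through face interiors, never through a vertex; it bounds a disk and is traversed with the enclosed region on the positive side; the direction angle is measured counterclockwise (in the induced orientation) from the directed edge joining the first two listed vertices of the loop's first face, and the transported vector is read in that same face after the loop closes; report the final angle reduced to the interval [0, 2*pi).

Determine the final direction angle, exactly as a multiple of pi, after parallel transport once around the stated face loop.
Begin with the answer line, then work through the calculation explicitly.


Answer: final direction angle = pi

enclosed vertex P1: corner angles sum to (5/2)*pi, defect = 2*pi - (5/2)*pi = -pi/2
final direction = starting direction + enclosed defect total, reduced mod 2*pi (induced orientation)
final angle = (3/2)*pi - pi/2 = pi (mod 2*pi)
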